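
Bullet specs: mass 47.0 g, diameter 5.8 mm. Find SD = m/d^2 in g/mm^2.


SD = m/d^2 = 47.0/5.8^2 = 1.397 g/mm^2

1.397 g/mm^2


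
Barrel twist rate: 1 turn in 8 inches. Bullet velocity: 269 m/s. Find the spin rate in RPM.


twist_m = 8*0.0254 = 0.2032 m
spin = v/twist = 269/0.2032 = 1323.819 rev/s
RPM = spin*60 = 1323.819*60 ≈ 79429 RPM

79429 RPM


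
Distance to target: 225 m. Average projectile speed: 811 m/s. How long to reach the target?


t = d/v = 225/811 = 0.2774 s

0.2774 s


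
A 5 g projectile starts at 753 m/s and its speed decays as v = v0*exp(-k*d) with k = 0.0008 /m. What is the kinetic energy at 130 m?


v = v0*exp(-k*d) = 753*exp(-0.0008*130) = 678.623 m/s
E = 0.5*m*v^2 = 0.5*0.005*678.623^2 = 1151 J

1151 J


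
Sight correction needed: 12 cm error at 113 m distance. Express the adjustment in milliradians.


1 mrad subtends 1 cm per 10 m of range, so adj = error_cm / (dist_m / 10) = 12 / (113/10) = 1.062 mrad

1.062 mrad


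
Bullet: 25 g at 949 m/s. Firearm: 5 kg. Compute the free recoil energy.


v_r = m_p*v_p/m_gun = 0.025*949/5 = 4.745 m/s, E_r = 0.5*m_gun*v_r^2 = 0.5*5*4.745^2 = 56.29 J

56.29 J


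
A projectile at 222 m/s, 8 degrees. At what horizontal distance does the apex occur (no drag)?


R = v0^2*sin(2*theta)/g = 222^2*sin(2*8°)/9.81 = 1384.76 m
apex_dist = R/2 = 1384.76/2 = 692.4 m

692.4 m


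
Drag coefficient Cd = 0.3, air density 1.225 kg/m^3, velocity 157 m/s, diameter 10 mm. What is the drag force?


A = pi*(d/2)^2 = pi*(10/2000)^2 = 7.85398e-05 m^2
Fd = 0.5*Cd*rho*A*v^2 = 0.5*0.3*1.225*7.85398e-05*157^2 = 0.3557 N

0.3557 N


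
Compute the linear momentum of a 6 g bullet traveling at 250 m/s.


p = m*v = 0.006*250 = 1.5 kg·m/s

1.5 kg·m/s


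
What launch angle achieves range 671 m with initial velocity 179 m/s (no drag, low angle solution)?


sin(2*theta) = R*g/v0^2 = 671*9.81/179^2 = 0.20544, theta = arcsin(0.20544)/2 = 5.928°

5.928 degrees


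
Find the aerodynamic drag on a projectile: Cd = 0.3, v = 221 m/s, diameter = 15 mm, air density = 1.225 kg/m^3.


A = pi*(d/2)^2 = pi*(15/2000)^2 = 1.76715e-04 m^2
Fd = 0.5*Cd*rho*A*v^2 = 0.5*0.3*1.225*1.76715e-04*221^2 = 1.586 N

1.586 N


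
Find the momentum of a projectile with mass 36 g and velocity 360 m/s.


p = m*v = 0.036*360 = 12.96 kg·m/s

12.96 kg·m/s


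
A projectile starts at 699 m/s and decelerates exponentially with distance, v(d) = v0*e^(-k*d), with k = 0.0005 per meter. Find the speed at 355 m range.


v = v0*exp(-k*d) = 699*exp(-0.0005*355) = 585.3 m/s

585.3 m/s


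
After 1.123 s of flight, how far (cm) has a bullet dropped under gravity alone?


drop = 0.5*g*t^2 = 0.5*9.81*1.123^2 = 6.18584 m ≈ 618.6 cm

618.6 cm


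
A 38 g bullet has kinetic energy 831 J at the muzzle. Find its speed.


v = sqrt(2*E/m) = sqrt(2*831/0.038) = 209.1 m/s

209.1 m/s


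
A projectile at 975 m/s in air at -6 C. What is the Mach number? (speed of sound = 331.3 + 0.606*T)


a = 331.3 + 0.606*(-6) = 327.664 m/s
M = v/a = 975/327.664 = 2.976

2.976


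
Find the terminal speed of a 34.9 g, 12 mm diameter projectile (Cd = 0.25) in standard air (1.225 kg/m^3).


A = pi*(d/2)^2 = pi*(12/2000)^2 = 1.13097e-04 m^2
vt = sqrt(2mg/(Cd*rho*A)) = sqrt(2*0.0349*9.81/(0.25 * 1.225 * 1.13097e-04)) = 140.6 m/s

140.6 m/s


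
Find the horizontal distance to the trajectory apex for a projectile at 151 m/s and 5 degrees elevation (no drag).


R = v0^2*sin(2*theta)/g = 151^2*sin(2*5°)/9.81 = 403.604 m
apex_dist = R/2 = 403.604/2 = 201.8 m

201.8 m


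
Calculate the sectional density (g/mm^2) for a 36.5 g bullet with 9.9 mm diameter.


SD = m/d^2 = 36.5/9.9^2 = 0.3724 g/mm^2

0.3724 g/mm^2


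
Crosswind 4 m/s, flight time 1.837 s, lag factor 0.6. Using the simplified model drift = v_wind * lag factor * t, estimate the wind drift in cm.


drift = v_wind * lag * t = 4 * 0.6 * 1.837 = 4.4088 m ≈ 440.9 cm

440.9 cm


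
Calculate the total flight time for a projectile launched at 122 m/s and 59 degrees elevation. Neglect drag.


T = 2*v0*sin(theta)/g = 2*122*sin(59°)/9.81 = 21.32 s

21.32 s


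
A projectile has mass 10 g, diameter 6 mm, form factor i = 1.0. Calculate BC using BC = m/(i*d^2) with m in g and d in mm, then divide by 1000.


BC = m/(i*d^2*1000) = 10/(1.0 * 6^2 * 1000) = 0.0002778

0.0002778


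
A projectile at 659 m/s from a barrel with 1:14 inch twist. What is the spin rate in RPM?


twist_m = 14*0.0254 = 0.3556 m
spin = v/twist = 659/0.3556 = 1853.206 rev/s
RPM = spin*60 = 1853.206*60 ≈ 111192 RPM

111192 RPM


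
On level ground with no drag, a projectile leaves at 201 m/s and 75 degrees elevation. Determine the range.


R = v0^2 * sin(2*theta) / g = 201^2 * sin(2*75°) / 9.81 = 2059 m

2059 m


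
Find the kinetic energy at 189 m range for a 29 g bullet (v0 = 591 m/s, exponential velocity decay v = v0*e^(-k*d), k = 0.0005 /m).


v = v0*exp(-k*d) = 591*exp(-0.0005*189) = 537.708 m/s
E = 0.5*m*v^2 = 0.5*0.029*537.708^2 = 4192 J

4192 J


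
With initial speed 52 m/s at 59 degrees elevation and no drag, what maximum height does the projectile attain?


H = (v0*sin(theta))^2 / (2g) = (52*sin(59°))^2 / (2*9.81) = 101.3 m

101.3 m


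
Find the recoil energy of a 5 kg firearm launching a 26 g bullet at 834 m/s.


v_r = m_p*v_p/m_gun = 0.026*834/5 = 4.3368 m/s, E_r = 0.5*m_gun*v_r^2 = 0.5*5*4.3368^2 = 47.02 J

47.02 J


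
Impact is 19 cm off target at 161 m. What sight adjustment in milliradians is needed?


1 mrad subtends 1 cm per 10 m of range, so adj = error_cm / (dist_m / 10) = 19 / (161/10) = 1.18 mrad

1.18 mrad


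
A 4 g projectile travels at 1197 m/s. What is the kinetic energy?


E = 0.5*m*v^2 = 0.5*0.004*1197^2 = 2866 J

2866 J


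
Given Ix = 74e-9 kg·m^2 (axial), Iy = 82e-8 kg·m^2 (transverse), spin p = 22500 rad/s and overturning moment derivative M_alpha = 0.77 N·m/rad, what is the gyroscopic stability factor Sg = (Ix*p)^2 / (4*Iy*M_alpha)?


Sg = Ix^2 * p^2 / (4 * Iy * M_alpha) = (74e-9)^2 * 22500^2 / (4 * 82e-8 * 0.77) = 1.098

1.098


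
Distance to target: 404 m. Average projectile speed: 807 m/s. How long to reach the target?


t = d/v = 404/807 = 0.5006 s

0.5006 s


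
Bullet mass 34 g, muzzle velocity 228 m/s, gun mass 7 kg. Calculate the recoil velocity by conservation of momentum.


v_recoil = m_p * v_p / m_gun = 0.034 * 228 / 7 = 1.107 m/s

1.107 m/s


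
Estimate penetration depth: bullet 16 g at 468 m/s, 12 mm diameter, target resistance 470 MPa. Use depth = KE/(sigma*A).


A = pi*(d/2)^2 = pi*(12/2)^2 = 113.097 mm^2
E = 0.5*m*v^2 = 0.5*0.016*468^2 = 1752.19 J
depth = E/(sigma*A) = 1752.19 J / (470 MPa * 113.097 mm^2) = 1752.19/(470 * 113.097) m = 0.0329634 m ≈ 32.96 mm

32.96 mm


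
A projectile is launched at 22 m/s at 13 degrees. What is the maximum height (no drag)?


H = (v0*sin(theta))^2 / (2g) = (22*sin(13°))^2 / (2*9.81) = 1.248 m

1.248 m


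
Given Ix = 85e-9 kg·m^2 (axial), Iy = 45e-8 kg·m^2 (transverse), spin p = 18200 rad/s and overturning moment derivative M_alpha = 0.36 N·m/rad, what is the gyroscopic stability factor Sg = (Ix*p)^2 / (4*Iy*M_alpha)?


Sg = Ix^2 * p^2 / (4 * Iy * M_alpha) = (85e-9)^2 * 18200^2 / (4 * 45e-8 * 0.36) = 3.693

3.693


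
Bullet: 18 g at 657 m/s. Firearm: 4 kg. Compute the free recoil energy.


v_r = m_p*v_p/m_gun = 0.018*657/4 = 2.9565 m/s, E_r = 0.5*m_gun*v_r^2 = 0.5*4*2.9565^2 = 17.48 J

17.48 J


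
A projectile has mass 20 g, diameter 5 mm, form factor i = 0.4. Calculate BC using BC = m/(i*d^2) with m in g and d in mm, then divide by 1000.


BC = m/(i*d^2*1000) = 20/(0.4 * 5^2 * 1000) = 0.002

0.002


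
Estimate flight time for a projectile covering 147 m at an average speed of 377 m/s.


t = d/v = 147/377 = 0.3899 s

0.3899 s


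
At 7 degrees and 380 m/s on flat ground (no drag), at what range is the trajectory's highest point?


R = v0^2*sin(2*theta)/g = 380^2*sin(2*7°)/9.81 = 3561.01 m
apex_dist = R/2 = 3561.01/2 = 1781 m

1781 m


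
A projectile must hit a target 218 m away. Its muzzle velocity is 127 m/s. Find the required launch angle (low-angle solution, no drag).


sin(2*theta) = R*g/v0^2 = 218*9.81/127^2 = 0.132592, theta = arcsin(0.132592)/2 = 3.81°

3.81 degrees


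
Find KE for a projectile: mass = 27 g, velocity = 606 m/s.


E = 0.5*m*v^2 = 0.5*0.027*606^2 = 4958 J

4958 J


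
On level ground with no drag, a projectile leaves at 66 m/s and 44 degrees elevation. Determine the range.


R = v0^2 * sin(2*theta) / g = 66^2 * sin(2*44°) / 9.81 = 443.8 m

443.8 m


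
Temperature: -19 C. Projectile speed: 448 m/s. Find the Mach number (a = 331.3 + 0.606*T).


a = 331.3 + 0.606*(-19) = 319.786 m/s
M = v/a = 448/319.786 = 1.401

1.401


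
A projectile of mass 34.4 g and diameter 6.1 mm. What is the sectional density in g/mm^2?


SD = m/d^2 = 34.4/6.1^2 = 0.9245 g/mm^2

0.9245 g/mm^2


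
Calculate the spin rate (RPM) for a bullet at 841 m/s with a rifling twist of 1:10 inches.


twist_m = 10*0.0254 = 0.254 m
spin = v/twist = 841/0.254 = 3311.024 rev/s
RPM = spin*60 = 3311.024*60 ≈ 198661 RPM

198661 RPM


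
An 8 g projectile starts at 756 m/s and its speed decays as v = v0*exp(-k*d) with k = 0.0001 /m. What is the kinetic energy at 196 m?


v = v0*exp(-k*d) = 756*exp(-0.0001*196) = 741.327 m/s
E = 0.5*m*v^2 = 0.5*0.008*741.327^2 = 2198 J

2198 J


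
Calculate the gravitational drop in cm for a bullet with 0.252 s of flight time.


drop = 0.5*g*t^2 = 0.5*9.81*0.252^2 = 0.311487 m ≈ 31.15 cm

31.15 cm


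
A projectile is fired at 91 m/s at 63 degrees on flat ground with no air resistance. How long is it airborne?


T = 2*v0*sin(theta)/g = 2*91*sin(63°)/9.81 = 16.53 s

16.53 s


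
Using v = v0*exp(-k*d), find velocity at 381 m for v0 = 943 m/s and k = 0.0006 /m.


v = v0*exp(-k*d) = 943*exp(-0.0006*381) = 750.3 m/s

750.3 m/s


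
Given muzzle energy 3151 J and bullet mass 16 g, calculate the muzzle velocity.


v = sqrt(2*E/m) = sqrt(2*3151/0.016) = 627.6 m/s

627.6 m/s


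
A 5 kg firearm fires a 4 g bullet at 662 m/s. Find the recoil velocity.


v_recoil = m_p * v_p / m_gun = 0.004 * 662 / 5 = 0.5296 m/s

0.5296 m/s


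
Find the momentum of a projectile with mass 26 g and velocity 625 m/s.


p = m*v = 0.026*625 = 16.25 kg·m/s

16.25 kg·m/s


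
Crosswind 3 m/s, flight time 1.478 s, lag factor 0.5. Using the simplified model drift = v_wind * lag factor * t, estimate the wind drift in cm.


drift = v_wind * lag * t = 3 * 0.5 * 1.478 = 2.217 m ≈ 221.7 cm

221.7 cm


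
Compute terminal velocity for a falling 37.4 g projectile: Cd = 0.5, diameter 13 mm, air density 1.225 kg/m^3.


A = pi*(d/2)^2 = pi*(13/2000)^2 = 1.32732e-04 m^2
vt = sqrt(2mg/(Cd*rho*A)) = sqrt(2*0.0374*9.81/(0.5 * 1.225 * 1.32732e-04)) = 95 m/s

95 m/s


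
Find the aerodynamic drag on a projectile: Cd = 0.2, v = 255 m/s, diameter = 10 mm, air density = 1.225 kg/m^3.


A = pi*(d/2)^2 = pi*(10/2000)^2 = 7.85398e-05 m^2
Fd = 0.5*Cd*rho*A*v^2 = 0.5*0.2*1.225*7.85398e-05*255^2 = 0.6256 N

0.6256 N


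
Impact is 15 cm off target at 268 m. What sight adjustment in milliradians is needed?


1 mrad subtends 1 cm per 10 m of range, so adj = error_cm / (dist_m / 10) = 15 / (268/10) = 0.5597 mrad

0.5597 mrad


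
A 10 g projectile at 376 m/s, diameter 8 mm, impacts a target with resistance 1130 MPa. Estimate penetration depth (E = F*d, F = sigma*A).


A = pi*(d/2)^2 = pi*(8/2)^2 = 50.2655 mm^2
E = 0.5*m*v^2 = 0.5*0.01*376^2 = 706.88 J
depth = E/(sigma*A) = 706.88 J / (1130 MPa * 50.2655 mm^2) = 706.88/(1130 * 50.2655) m = 0.0124451 m ≈ 12.45 mm

12.45 mm


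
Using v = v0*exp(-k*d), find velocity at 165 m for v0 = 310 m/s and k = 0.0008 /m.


v = v0*exp(-k*d) = 310*exp(-0.0008*165) = 271.7 m/s

271.7 m/s


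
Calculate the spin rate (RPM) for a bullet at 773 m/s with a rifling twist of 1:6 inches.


twist_m = 6*0.0254 = 0.1524 m
spin = v/twist = 773/0.1524 = 5072.178 rev/s
RPM = spin*60 = 5072.178*60 ≈ 304331 RPM

304331 RPM


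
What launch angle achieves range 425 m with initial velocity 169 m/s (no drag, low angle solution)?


sin(2*theta) = R*g/v0^2 = 425*9.81/169^2 = 0.145977, theta = arcsin(0.145977)/2 = 4.197°

4.197 degrees


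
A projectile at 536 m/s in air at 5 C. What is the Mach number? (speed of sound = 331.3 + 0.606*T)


a = 331.3 + 0.606*(5) = 334.33 m/s
M = v/a = 536/334.33 = 1.603

1.603


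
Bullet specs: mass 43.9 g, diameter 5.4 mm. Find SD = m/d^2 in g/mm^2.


SD = m/d^2 = 43.9/5.4^2 = 1.505 g/mm^2

1.505 g/mm^2


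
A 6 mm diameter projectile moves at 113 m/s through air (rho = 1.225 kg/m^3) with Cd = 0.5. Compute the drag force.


A = pi*(d/2)^2 = pi*(6/2000)^2 = 2.82743e-05 m^2
Fd = 0.5*Cd*rho*A*v^2 = 0.5*0.5*1.225*2.82743e-05*113^2 = 0.1106 N

0.1106 N


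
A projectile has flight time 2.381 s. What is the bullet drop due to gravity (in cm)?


drop = 0.5*g*t^2 = 0.5*9.81*2.381^2 = 27.8072 m ≈ 2781 cm

2781 cm


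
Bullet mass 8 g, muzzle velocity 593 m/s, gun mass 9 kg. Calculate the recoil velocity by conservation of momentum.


v_recoil = m_p * v_p / m_gun = 0.008 * 593 / 9 = 0.5271 m/s

0.5271 m/s


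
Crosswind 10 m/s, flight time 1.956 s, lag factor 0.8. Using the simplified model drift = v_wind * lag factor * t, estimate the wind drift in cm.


drift = v_wind * lag * t = 10 * 0.8 * 1.956 = 15.648 m ≈ 1565 cm

1565 cm


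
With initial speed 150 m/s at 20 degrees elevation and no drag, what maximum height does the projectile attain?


H = (v0*sin(theta))^2 / (2g) = (150*sin(20°))^2 / (2*9.81) = 134.1 m

134.1 m


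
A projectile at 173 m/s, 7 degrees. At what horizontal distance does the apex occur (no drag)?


R = v0^2*sin(2*theta)/g = 173^2*sin(2*7°)/9.81 = 738.071 m
apex_dist = R/2 = 738.071/2 = 369 m

369 m


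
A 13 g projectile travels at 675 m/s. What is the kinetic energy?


E = 0.5*m*v^2 = 0.5*0.013*675^2 = 2962 J

2962 J


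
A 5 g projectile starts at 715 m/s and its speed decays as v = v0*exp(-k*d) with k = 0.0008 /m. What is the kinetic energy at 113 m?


v = v0*exp(-k*d) = 715*exp(-0.0008*113) = 653.199 m/s
E = 0.5*m*v^2 = 0.5*0.005*653.199^2 = 1067 J

1067 J


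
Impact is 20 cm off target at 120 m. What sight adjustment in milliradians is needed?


1 mrad subtends 1 cm per 10 m of range, so adj = error_cm / (dist_m / 10) = 20 / (120/10) = 1.667 mrad

1.667 mrad


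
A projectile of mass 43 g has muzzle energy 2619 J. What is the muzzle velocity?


v = sqrt(2*E/m) = sqrt(2*2619/0.043) = 349 m/s

349 m/s


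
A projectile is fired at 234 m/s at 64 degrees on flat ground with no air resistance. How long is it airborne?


T = 2*v0*sin(theta)/g = 2*234*sin(64°)/9.81 = 42.88 s

42.88 s


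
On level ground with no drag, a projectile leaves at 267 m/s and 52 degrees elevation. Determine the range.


R = v0^2 * sin(2*theta) / g = 267^2 * sin(2*52°) / 9.81 = 7051 m

7051 m


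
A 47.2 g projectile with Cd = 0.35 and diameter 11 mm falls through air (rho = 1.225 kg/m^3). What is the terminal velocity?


A = pi*(d/2)^2 = pi*(11/2000)^2 = 9.50332e-05 m^2
vt = sqrt(2mg/(Cd*rho*A)) = sqrt(2*0.0472*9.81/(0.35 * 1.225 * 9.50332e-05)) = 150.8 m/s

150.8 m/s


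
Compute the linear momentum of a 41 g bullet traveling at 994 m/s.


p = m*v = 0.041*994 = 40.75 kg·m/s

40.75 kg·m/s


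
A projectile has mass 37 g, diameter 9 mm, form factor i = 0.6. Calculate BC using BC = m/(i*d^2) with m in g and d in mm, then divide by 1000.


BC = m/(i*d^2*1000) = 37/(0.6 * 9^2 * 1000) = 0.0007613

0.0007613


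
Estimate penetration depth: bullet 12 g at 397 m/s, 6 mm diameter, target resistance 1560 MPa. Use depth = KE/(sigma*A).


A = pi*(d/2)^2 = pi*(6/2)^2 = 28.2743 mm^2
E = 0.5*m*v^2 = 0.5*0.012*397^2 = 945.654 J
depth = E/(sigma*A) = 945.654 J / (1560 MPa * 28.2743 mm^2) = 945.654/(1560 * 28.2743) m = 0.0214395 m ≈ 21.44 mm

21.44 mm


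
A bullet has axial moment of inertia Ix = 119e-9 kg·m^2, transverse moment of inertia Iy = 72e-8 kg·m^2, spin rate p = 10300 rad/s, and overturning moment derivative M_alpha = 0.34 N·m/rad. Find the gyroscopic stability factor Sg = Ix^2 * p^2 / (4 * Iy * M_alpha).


Sg = Ix^2 * p^2 / (4 * Iy * M_alpha) = (119e-9)^2 * 10300^2 / (4 * 72e-8 * 0.34) = 1.534

1.534


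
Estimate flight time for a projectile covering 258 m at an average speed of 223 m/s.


t = d/v = 258/223 = 1.157 s

1.157 s


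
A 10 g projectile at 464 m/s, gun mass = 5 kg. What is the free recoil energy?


v_r = m_p*v_p/m_gun = 0.01*464/5 = 0.928 m/s, E_r = 0.5*m_gun*v_r^2 = 0.5*5*0.928^2 = 2.153 J

2.153 J


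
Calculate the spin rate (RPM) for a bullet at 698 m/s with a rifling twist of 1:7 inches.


twist_m = 7*0.0254 = 0.1778 m
spin = v/twist = 698/0.1778 = 3925.759 rev/s
RPM = spin*60 = 3925.759*60 ≈ 235546 RPM

235546 RPM


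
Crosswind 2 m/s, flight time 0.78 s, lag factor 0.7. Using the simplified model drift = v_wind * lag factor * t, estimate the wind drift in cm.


drift = v_wind * lag * t = 2 * 0.7 * 0.78 = 1.092 m ≈ 109.2 cm

109.2 cm


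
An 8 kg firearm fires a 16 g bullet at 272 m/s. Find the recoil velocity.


v_recoil = m_p * v_p / m_gun = 0.016 * 272 / 8 = 0.544 m/s

0.544 m/s


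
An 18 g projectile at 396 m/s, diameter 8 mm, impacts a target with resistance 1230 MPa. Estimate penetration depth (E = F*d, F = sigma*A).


A = pi*(d/2)^2 = pi*(8/2)^2 = 50.2655 mm^2
E = 0.5*m*v^2 = 0.5*0.018*396^2 = 1411.34 J
depth = E/(sigma*A) = 1411.34 J / (1230 MPa * 50.2655 mm^2) = 1411.34/(1230 * 50.2655) m = 0.0228275 m ≈ 22.83 mm

22.83 mm


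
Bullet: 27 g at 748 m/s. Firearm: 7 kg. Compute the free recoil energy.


v_r = m_p*v_p/m_gun = 0.027*748/7 = 2.88514 m/s, E_r = 0.5*m_gun*v_r^2 = 0.5*7*2.88514^2 = 29.13 J

29.13 J


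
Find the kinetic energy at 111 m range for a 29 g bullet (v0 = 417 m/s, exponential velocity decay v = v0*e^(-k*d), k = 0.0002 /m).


v = v0*exp(-k*d) = 417*exp(-0.0002*111) = 407.845 m/s
E = 0.5*m*v^2 = 0.5*0.029*407.845^2 = 2412 J

2412 J


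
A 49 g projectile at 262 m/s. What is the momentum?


p = m*v = 0.049*262 = 12.84 kg·m/s

12.84 kg·m/s


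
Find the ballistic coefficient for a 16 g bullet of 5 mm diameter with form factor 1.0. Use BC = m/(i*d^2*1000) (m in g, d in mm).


BC = m/(i*d^2*1000) = 16/(1.0 * 5^2 * 1000) = 0.00064

0.00064


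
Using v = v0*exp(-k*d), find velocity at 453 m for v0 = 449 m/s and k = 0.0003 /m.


v = v0*exp(-k*d) = 449*exp(-0.0003*453) = 391.9 m/s

391.9 m/s


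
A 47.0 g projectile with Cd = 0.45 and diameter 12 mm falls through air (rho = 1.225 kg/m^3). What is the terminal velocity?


A = pi*(d/2)^2 = pi*(12/2000)^2 = 1.13097e-04 m^2
vt = sqrt(2mg/(Cd*rho*A)) = sqrt(2*0.047*9.81/(0.45 * 1.225 * 1.13097e-04)) = 121.6 m/s

121.6 m/s


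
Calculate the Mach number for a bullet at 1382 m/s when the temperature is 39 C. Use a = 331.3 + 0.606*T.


a = 331.3 + 0.606*(39) = 354.934 m/s
M = v/a = 1382/354.934 = 3.894

3.894


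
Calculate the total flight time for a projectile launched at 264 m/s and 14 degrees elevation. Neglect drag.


T = 2*v0*sin(theta)/g = 2*264*sin(14°)/9.81 = 13.02 s

13.02 s


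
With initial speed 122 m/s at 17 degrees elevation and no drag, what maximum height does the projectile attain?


H = (v0*sin(theta))^2 / (2g) = (122*sin(17°))^2 / (2*9.81) = 64.85 m

64.85 m


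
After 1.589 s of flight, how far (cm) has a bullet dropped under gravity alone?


drop = 0.5*g*t^2 = 0.5*9.81*1.589^2 = 12.3847 m ≈ 1238 cm

1238 cm


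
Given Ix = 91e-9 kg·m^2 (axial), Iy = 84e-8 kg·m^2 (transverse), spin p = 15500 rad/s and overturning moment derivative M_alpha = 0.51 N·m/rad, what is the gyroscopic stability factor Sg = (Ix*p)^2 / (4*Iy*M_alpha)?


Sg = Ix^2 * p^2 / (4 * Iy * M_alpha) = (91e-9)^2 * 15500^2 / (4 * 84e-8 * 0.51) = 1.161

1.161


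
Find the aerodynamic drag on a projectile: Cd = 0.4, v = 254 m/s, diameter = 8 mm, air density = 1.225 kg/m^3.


A = pi*(d/2)^2 = pi*(8/2000)^2 = 5.02655e-05 m^2
Fd = 0.5*Cd*rho*A*v^2 = 0.5*0.4*1.225*5.02655e-05*254^2 = 0.7945 N

0.7945 N


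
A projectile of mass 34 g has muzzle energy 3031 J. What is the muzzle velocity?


v = sqrt(2*E/m) = sqrt(2*3031/0.034) = 422.2 m/s

422.2 m/s


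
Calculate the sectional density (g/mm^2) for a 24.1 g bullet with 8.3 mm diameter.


SD = m/d^2 = 24.1/8.3^2 = 0.3498 g/mm^2

0.3498 g/mm^2


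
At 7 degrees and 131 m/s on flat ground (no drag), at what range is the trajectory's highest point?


R = v0^2*sin(2*theta)/g = 131^2*sin(2*7°)/9.81 = 423.203 m
apex_dist = R/2 = 423.203/2 = 211.6 m

211.6 m


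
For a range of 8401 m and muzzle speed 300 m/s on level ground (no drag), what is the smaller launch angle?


sin(2*theta) = R*g/v0^2 = 8401*9.81/300^2 = 0.915709, theta = arcsin(0.915709)/2 = 33.15°

33.15 degrees


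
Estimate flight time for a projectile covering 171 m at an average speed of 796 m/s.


t = d/v = 171/796 = 0.2148 s

0.2148 s


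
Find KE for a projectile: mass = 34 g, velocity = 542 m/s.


E = 0.5*m*v^2 = 0.5*0.034*542^2 = 4994 J

4994 J


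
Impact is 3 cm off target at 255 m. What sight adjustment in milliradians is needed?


1 mrad subtends 1 cm per 10 m of range, so adj = error_cm / (dist_m / 10) = 3 / (255/10) = 0.1176 mrad

0.1176 mrad


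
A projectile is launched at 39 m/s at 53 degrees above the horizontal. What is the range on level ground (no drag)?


R = v0^2 * sin(2*theta) / g = 39^2 * sin(2*53°) / 9.81 = 149 m

149 m


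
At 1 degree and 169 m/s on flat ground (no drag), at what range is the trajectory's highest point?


R = v0^2*sin(2*theta)/g = 169^2*sin(2*1°)/9.81 = 101.607 m
apex_dist = R/2 = 101.607/2 = 50.8 m

50.8 m


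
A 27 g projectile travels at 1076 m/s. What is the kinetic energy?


E = 0.5*m*v^2 = 0.5*0.027*1076^2 = 15630 J

15630 J


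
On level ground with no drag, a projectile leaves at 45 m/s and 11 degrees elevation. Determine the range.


R = v0^2 * sin(2*theta) / g = 45^2 * sin(2*11°) / 9.81 = 77.33 m

77.33 m


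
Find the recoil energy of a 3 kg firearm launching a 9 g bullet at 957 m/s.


v_r = m_p*v_p/m_gun = 0.009*957/3 = 2.871 m/s, E_r = 0.5*m_gun*v_r^2 = 0.5*3*2.871^2 = 12.36 J

12.36 J


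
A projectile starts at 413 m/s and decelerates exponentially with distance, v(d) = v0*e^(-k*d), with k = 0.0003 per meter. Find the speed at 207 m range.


v = v0*exp(-k*d) = 413*exp(-0.0003*207) = 388.1 m/s

388.1 m/s


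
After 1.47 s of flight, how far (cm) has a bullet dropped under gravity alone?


drop = 0.5*g*t^2 = 0.5*9.81*1.47^2 = 10.5992 m ≈ 1060 cm

1060 cm


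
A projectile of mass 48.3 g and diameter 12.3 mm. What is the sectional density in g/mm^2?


SD = m/d^2 = 48.3/12.3^2 = 0.3193 g/mm^2

0.3193 g/mm^2


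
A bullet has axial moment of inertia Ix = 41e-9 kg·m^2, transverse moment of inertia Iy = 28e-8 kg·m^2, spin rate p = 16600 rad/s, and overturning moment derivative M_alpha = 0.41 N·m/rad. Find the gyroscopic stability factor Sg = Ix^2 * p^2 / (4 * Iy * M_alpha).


Sg = Ix^2 * p^2 / (4 * Iy * M_alpha) = (41e-9)^2 * 16600^2 / (4 * 28e-8 * 0.41) = 1.009

1.009


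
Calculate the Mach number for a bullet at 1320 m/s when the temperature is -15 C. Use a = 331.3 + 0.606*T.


a = 331.3 + 0.606*(-15) = 322.21 m/s
M = v/a = 1320/322.21 = 4.097

4.097


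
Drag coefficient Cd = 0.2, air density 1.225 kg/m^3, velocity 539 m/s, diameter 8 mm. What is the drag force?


A = pi*(d/2)^2 = pi*(8/2000)^2 = 5.02655e-05 m^2
Fd = 0.5*Cd*rho*A*v^2 = 0.5*0.2*1.225*5.02655e-05*539^2 = 1.789 N

1.789 N


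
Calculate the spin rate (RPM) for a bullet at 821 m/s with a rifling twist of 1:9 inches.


twist_m = 9*0.0254 = 0.2286 m
spin = v/twist = 821/0.2286 = 3591.426 rev/s
RPM = spin*60 = 3591.426*60 ≈ 215486 RPM

215486 RPM


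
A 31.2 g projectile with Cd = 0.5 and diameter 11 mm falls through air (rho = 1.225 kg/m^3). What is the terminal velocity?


A = pi*(d/2)^2 = pi*(11/2000)^2 = 9.50332e-05 m^2
vt = sqrt(2mg/(Cd*rho*A)) = sqrt(2*0.0312*9.81/(0.5 * 1.225 * 9.50332e-05)) = 102.6 m/s

102.6 m/s


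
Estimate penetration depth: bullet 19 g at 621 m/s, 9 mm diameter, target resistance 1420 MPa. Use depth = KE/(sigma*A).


A = pi*(d/2)^2 = pi*(9/2)^2 = 63.6173 mm^2
E = 0.5*m*v^2 = 0.5*0.019*621^2 = 3663.59 J
depth = E/(sigma*A) = 3663.59 J / (1420 MPa * 63.6173 mm^2) = 3663.59/(1420 * 63.6173) m = 0.0405549 m ≈ 40.55 mm

40.55 mm


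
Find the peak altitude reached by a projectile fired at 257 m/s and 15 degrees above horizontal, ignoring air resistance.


H = (v0*sin(theta))^2 / (2g) = (257*sin(15°))^2 / (2*9.81) = 225.5 m

225.5 m


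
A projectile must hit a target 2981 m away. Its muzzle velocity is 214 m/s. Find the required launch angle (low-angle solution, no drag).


sin(2*theta) = R*g/v0^2 = 2981*9.81/214^2 = 0.638563, theta = arcsin(0.638563)/2 = 19.84°

19.84 degrees


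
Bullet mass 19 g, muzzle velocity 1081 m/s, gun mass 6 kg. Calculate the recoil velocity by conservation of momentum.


v_recoil = m_p * v_p / m_gun = 0.019 * 1081 / 6 = 3.423 m/s

3.423 m/s


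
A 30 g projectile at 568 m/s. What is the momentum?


p = m*v = 0.03*568 = 17.04 kg·m/s

17.04 kg·m/s


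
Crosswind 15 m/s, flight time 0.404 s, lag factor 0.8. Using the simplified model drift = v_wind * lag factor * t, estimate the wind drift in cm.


drift = v_wind * lag * t = 15 * 0.8 * 0.404 = 4.848 m ≈ 484.8 cm

484.8 cm


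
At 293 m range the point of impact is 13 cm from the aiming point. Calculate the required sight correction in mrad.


1 mrad subtends 1 cm per 10 m of range, so adj = error_cm / (dist_m / 10) = 13 / (293/10) = 0.4437 mrad

0.4437 mrad


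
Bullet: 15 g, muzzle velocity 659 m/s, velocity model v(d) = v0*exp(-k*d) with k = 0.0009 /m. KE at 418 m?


v = v0*exp(-k*d) = 659*exp(-0.0009*418) = 452.38 m/s
E = 0.5*m*v^2 = 0.5*0.015*452.38^2 = 1535 J

1535 J


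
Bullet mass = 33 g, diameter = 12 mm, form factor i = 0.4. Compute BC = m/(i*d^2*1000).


BC = m/(i*d^2*1000) = 33/(0.4 * 12^2 * 1000) = 0.0005729

0.0005729


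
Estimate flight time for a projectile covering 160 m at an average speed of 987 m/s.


t = d/v = 160/987 = 0.1621 s

0.1621 s


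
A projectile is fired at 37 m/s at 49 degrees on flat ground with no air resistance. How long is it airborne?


T = 2*v0*sin(theta)/g = 2*37*sin(49°)/9.81 = 5.693 s

5.693 s


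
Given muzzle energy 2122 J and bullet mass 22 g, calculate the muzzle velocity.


v = sqrt(2*E/m) = sqrt(2*2122/0.022) = 439.2 m/s

439.2 m/s


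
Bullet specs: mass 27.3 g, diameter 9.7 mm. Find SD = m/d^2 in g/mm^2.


SD = m/d^2 = 27.3/9.7^2 = 0.2901 g/mm^2

0.2901 g/mm^2


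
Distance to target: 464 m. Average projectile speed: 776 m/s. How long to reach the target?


t = d/v = 464/776 = 0.5979 s

0.5979 s


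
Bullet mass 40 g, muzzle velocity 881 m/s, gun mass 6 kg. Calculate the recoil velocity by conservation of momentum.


v_recoil = m_p * v_p / m_gun = 0.04 * 881 / 6 = 5.873 m/s

5.873 m/s


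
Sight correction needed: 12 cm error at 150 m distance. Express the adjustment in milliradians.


1 mrad subtends 1 cm per 10 m of range, so adj = error_cm / (dist_m / 10) = 12 / (150/10) = 0.8 mrad

0.8 mrad


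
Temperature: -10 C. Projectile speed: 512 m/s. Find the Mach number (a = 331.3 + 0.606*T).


a = 331.3 + 0.606*(-10) = 325.24 m/s
M = v/a = 512/325.24 = 1.574

1.574


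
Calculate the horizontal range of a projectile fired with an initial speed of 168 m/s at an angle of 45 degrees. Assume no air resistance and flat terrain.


R = v0^2 * sin(2*theta) / g = 168^2 * sin(2*45°) / 9.81 = 2877 m

2877 m


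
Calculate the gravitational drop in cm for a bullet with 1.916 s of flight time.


drop = 0.5*g*t^2 = 0.5*9.81*1.916^2 = 18.0065 m ≈ 1801 cm

1801 cm


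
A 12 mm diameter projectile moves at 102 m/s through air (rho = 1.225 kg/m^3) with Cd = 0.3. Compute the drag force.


A = pi*(d/2)^2 = pi*(12/2000)^2 = 1.13097e-04 m^2
Fd = 0.5*Cd*rho*A*v^2 = 0.5*0.3*1.225*1.13097e-04*102^2 = 0.2162 N

0.2162 N


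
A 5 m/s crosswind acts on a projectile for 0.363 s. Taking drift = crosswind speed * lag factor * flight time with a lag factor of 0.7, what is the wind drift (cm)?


drift = v_wind * lag * t = 5 * 0.7 * 0.363 = 1.2705 m ≈ 127 cm

127 cm


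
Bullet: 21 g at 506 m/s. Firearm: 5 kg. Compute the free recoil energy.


v_r = m_p*v_p/m_gun = 0.021*506/5 = 2.1252 m/s, E_r = 0.5*m_gun*v_r^2 = 0.5*5*2.1252^2 = 11.29 J

11.29 J


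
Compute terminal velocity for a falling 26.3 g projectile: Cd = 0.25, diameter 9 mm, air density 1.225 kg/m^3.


A = pi*(d/2)^2 = pi*(9/2000)^2 = 6.36173e-05 m^2
vt = sqrt(2mg/(Cd*rho*A)) = sqrt(2*0.0263*9.81/(0.25 * 1.225 * 6.36173e-05)) = 162.7 m/s

162.7 m/s


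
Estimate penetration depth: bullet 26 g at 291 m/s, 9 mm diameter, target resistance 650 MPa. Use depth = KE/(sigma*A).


A = pi*(d/2)^2 = pi*(9/2)^2 = 63.6173 mm^2
E = 0.5*m*v^2 = 0.5*0.026*291^2 = 1100.85 J
depth = E/(sigma*A) = 1100.85 J / (650 MPa * 63.6173 mm^2) = 1100.85/(650 * 63.6173) m = 0.026622 m ≈ 26.62 mm

26.62 mm


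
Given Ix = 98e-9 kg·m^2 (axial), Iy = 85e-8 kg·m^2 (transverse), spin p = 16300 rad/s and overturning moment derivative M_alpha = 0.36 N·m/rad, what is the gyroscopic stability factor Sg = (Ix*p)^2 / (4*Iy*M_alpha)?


Sg = Ix^2 * p^2 / (4 * Iy * M_alpha) = (98e-9)^2 * 16300^2 / (4 * 85e-8 * 0.36) = 2.085

2.085


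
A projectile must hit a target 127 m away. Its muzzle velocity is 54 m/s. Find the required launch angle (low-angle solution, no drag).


sin(2*theta) = R*g/v0^2 = 127*9.81/54^2 = 0.427253, theta = arcsin(0.427253)/2 = 12.65°

12.65 degrees


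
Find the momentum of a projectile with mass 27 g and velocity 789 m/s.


p = m*v = 0.027*789 = 21.3 kg·m/s

21.3 kg·m/s


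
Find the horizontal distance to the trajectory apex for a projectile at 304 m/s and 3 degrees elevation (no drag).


R = v0^2*sin(2*theta)/g = 304^2*sin(2*3°)/9.81 = 984.72 m
apex_dist = R/2 = 984.72/2 = 492.4 m

492.4 m


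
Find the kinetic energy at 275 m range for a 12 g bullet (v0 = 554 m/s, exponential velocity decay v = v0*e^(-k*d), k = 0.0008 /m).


v = v0*exp(-k*d) = 554*exp(-0.0008*275) = 444.595 m/s
E = 0.5*m*v^2 = 0.5*0.012*444.595^2 = 1186 J

1186 J


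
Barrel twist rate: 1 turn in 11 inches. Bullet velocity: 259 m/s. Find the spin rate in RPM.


twist_m = 11*0.0254 = 0.2794 m
spin = v/twist = 259/0.2794 = 926.9864 rev/s
RPM = spin*60 = 926.9864*60 ≈ 55619 RPM

55619 RPM


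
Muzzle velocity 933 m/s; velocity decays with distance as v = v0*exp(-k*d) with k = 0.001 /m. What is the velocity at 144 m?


v = v0*exp(-k*d) = 933*exp(-0.001*144) = 807.9 m/s

807.9 m/s


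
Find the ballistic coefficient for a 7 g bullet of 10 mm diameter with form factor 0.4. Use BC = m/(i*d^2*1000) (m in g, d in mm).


BC = m/(i*d^2*1000) = 7/(0.4 * 10^2 * 1000) = 0.000175

0.000175


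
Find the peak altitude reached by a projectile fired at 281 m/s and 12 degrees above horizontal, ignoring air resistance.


H = (v0*sin(theta))^2 / (2g) = (281*sin(12°))^2 / (2*9.81) = 174 m

174 m


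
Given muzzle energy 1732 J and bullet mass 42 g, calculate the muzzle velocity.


v = sqrt(2*E/m) = sqrt(2*1732/0.042) = 287.2 m/s

287.2 m/s


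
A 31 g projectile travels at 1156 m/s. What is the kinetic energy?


E = 0.5*m*v^2 = 0.5*0.031*1156^2 = 20713 J

20713 J


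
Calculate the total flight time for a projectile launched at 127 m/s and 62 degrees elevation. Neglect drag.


T = 2*v0*sin(theta)/g = 2*127*sin(62°)/9.81 = 22.86 s

22.86 s


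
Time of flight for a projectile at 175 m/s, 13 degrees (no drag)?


T = 2*v0*sin(theta)/g = 2*175*sin(13°)/9.81 = 8.026 s

8.026 s


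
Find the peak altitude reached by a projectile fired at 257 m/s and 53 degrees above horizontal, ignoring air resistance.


H = (v0*sin(theta))^2 / (2g) = (257*sin(53°))^2 / (2*9.81) = 2147 m

2147 m


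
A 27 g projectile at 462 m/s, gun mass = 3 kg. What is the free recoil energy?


v_r = m_p*v_p/m_gun = 0.027*462/3 = 4.158 m/s, E_r = 0.5*m_gun*v_r^2 = 0.5*3*4.158^2 = 25.93 J

25.93 J


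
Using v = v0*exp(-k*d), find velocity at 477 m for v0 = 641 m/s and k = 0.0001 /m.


v = v0*exp(-k*d) = 641*exp(-0.0001*477) = 611.1 m/s

611.1 m/s


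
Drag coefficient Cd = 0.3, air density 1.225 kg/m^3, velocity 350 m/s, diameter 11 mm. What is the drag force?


A = pi*(d/2)^2 = pi*(11/2000)^2 = 9.50332e-05 m^2
Fd = 0.5*Cd*rho*A*v^2 = 0.5*0.3*1.225*9.50332e-05*350^2 = 2.139 N

2.139 N


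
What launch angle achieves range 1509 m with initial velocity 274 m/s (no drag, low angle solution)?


sin(2*theta) = R*g/v0^2 = 1509*9.81/274^2 = 0.197177, theta = arcsin(0.197177)/2 = 5.686°

5.686 degrees


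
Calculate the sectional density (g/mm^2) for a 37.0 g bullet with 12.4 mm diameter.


SD = m/d^2 = 37.0/12.4^2 = 0.2406 g/mm^2

0.2406 g/mm^2


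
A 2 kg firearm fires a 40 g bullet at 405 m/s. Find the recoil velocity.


v_recoil = m_p * v_p / m_gun = 0.04 * 405 / 2 = 8.1 m/s

8.1 m/s


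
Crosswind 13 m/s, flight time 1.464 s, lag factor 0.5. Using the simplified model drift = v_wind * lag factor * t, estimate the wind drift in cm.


drift = v_wind * lag * t = 13 * 0.5 * 1.464 = 9.516 m ≈ 951.6 cm

951.6 cm


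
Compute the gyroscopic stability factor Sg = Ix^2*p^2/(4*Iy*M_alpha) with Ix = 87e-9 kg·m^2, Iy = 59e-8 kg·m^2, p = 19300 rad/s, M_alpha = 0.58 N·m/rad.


Sg = Ix^2 * p^2 / (4 * Iy * M_alpha) = (87e-9)^2 * 19300^2 / (4 * 59e-8 * 0.58) = 2.06

2.06


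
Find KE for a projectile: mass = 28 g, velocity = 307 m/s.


E = 0.5*m*v^2 = 0.5*0.028*307^2 = 1319 J

1319 J


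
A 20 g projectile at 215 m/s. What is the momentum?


p = m*v = 0.02*215 = 4.3 kg·m/s

4.3 kg·m/s


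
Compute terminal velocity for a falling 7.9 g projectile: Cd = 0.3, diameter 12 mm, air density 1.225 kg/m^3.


A = pi*(d/2)^2 = pi*(12/2000)^2 = 1.13097e-04 m^2
vt = sqrt(2mg/(Cd*rho*A)) = sqrt(2*0.0079*9.81/(0.3 * 1.225 * 1.13097e-04)) = 61.07 m/s

61.07 m/s


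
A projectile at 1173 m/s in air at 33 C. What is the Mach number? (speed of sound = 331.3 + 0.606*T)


a = 331.3 + 0.606*(33) = 351.298 m/s
M = v/a = 1173/351.298 = 3.339

3.339


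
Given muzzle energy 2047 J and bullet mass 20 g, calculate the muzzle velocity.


v = sqrt(2*E/m) = sqrt(2*2047/0.02) = 452.4 m/s

452.4 m/s


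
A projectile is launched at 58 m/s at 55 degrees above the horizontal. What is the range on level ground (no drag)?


R = v0^2 * sin(2*theta) / g = 58^2 * sin(2*55°) / 9.81 = 322.2 m

322.2 m


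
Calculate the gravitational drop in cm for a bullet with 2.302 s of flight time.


drop = 0.5*g*t^2 = 0.5*9.81*2.302^2 = 25.9926 m ≈ 2599 cm

2599 cm


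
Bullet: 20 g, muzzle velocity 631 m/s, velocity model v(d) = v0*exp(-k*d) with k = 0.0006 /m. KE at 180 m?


v = v0*exp(-k*d) = 631*exp(-0.0006*180) = 566.403 m/s
E = 0.5*m*v^2 = 0.5*0.02*566.403^2 = 3208 J

3208 J


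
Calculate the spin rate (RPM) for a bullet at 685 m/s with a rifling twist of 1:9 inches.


twist_m = 9*0.0254 = 0.2286 m
spin = v/twist = 685/0.2286 = 2996.5 rev/s
RPM = spin*60 = 2996.5*60 ≈ 179790 RPM

179790 RPM


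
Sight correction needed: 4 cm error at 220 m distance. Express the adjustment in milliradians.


1 mrad subtends 1 cm per 10 m of range, so adj = error_cm / (dist_m / 10) = 4 / (220/10) = 0.1818 mrad

0.1818 mrad


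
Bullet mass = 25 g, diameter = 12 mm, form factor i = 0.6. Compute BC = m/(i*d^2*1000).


BC = m/(i*d^2*1000) = 25/(0.6 * 12^2 * 1000) = 0.0002894

0.0002894


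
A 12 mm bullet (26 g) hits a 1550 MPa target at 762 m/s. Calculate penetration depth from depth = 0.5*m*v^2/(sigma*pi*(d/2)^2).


A = pi*(d/2)^2 = pi*(12/2)^2 = 113.097 mm^2
E = 0.5*m*v^2 = 0.5*0.026*762^2 = 7548.37 J
depth = E/(sigma*A) = 7548.37 J / (1550 MPa * 113.097 mm^2) = 7548.37/(1550 * 113.097) m = 0.0430595 m ≈ 43.06 mm

43.06 mm


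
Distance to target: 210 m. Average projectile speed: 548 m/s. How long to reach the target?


t = d/v = 210/548 = 0.3832 s

0.3832 s


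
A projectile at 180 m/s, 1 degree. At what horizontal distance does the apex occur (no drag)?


R = v0^2*sin(2*theta)/g = 180^2*sin(2*1°)/9.81 = 115.264 m
apex_dist = R/2 = 115.264/2 = 57.63 m

57.63 m


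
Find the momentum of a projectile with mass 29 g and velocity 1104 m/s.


p = m*v = 0.029*1104 = 32.02 kg·m/s

32.02 kg·m/s


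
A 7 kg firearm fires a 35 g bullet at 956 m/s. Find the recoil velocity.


v_recoil = m_p * v_p / m_gun = 0.035 * 956 / 7 = 4.78 m/s

4.78 m/s


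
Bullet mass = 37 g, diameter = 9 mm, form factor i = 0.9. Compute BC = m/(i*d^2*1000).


BC = m/(i*d^2*1000) = 37/(0.9 * 9^2 * 1000) = 0.0005075

0.0005075


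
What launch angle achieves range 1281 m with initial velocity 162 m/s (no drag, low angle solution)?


sin(2*theta) = R*g/v0^2 = 1281*9.81/162^2 = 0.478837, theta = arcsin(0.478837)/2 = 14.3°

14.3 degrees


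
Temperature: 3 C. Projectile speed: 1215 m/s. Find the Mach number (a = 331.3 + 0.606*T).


a = 331.3 + 0.606*(3) = 333.118 m/s
M = v/a = 1215/333.118 = 3.647

3.647


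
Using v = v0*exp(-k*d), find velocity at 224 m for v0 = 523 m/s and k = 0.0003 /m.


v = v0*exp(-k*d) = 523*exp(-0.0003*224) = 489 m/s

489 m/s


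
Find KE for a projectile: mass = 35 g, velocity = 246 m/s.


E = 0.5*m*v^2 = 0.5*0.035*246^2 = 1059 J

1059 J


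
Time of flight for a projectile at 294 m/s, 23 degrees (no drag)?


T = 2*v0*sin(theta)/g = 2*294*sin(23°)/9.81 = 23.42 s

23.42 s


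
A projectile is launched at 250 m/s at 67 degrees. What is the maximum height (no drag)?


H = (v0*sin(theta))^2 / (2g) = (250*sin(67°))^2 / (2*9.81) = 2699 m

2699 m


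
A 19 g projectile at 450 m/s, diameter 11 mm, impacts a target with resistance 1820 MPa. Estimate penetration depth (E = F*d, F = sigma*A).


A = pi*(d/2)^2 = pi*(11/2)^2 = 95.0332 mm^2
E = 0.5*m*v^2 = 0.5*0.019*450^2 = 1923.75 J
depth = E/(sigma*A) = 1923.75 J / (1820 MPa * 95.0332 mm^2) = 1923.75/(1820 * 95.0332) m = 0.0111225 m ≈ 11.12 mm

11.12 mm


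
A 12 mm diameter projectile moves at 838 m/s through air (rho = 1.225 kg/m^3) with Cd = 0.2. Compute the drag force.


A = pi*(d/2)^2 = pi*(12/2000)^2 = 1.13097e-04 m^2
Fd = 0.5*Cd*rho*A*v^2 = 0.5*0.2*1.225*1.13097e-04*838^2 = 9.729 N

9.729 N


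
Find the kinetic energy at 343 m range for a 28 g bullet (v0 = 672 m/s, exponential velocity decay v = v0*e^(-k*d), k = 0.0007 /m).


v = v0*exp(-k*d) = 672*exp(-0.0007*343) = 528.561 m/s
E = 0.5*m*v^2 = 0.5*0.028*528.561^2 = 3911 J

3911 J


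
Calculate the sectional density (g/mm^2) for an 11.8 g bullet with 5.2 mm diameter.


SD = m/d^2 = 11.8/5.2^2 = 0.4364 g/mm^2

0.4364 g/mm^2


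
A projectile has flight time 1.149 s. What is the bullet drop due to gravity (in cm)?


drop = 0.5*g*t^2 = 0.5*9.81*1.149^2 = 6.47559 m ≈ 647.6 cm

647.6 cm


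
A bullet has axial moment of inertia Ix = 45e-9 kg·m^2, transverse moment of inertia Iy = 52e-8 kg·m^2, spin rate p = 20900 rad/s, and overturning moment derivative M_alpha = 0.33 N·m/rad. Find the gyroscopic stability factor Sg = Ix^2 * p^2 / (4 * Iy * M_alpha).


Sg = Ix^2 * p^2 / (4 * Iy * M_alpha) = (45e-9)^2 * 20900^2 / (4 * 52e-8 * 0.33) = 1.289

1.289
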